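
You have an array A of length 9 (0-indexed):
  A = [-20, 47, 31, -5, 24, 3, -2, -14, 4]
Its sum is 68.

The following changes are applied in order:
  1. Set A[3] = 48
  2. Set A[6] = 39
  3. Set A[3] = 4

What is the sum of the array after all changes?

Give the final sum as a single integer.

Answer: 118

Derivation:
Initial sum: 68
Change 1: A[3] -5 -> 48, delta = 53, sum = 121
Change 2: A[6] -2 -> 39, delta = 41, sum = 162
Change 3: A[3] 48 -> 4, delta = -44, sum = 118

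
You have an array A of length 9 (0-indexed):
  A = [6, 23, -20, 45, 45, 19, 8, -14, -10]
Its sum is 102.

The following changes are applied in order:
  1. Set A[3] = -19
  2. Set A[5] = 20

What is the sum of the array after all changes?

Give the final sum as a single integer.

Answer: 39

Derivation:
Initial sum: 102
Change 1: A[3] 45 -> -19, delta = -64, sum = 38
Change 2: A[5] 19 -> 20, delta = 1, sum = 39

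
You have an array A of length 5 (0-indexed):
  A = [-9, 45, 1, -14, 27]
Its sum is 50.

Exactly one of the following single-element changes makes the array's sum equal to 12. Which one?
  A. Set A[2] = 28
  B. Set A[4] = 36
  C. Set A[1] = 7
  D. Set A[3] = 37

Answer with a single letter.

Answer: C

Derivation:
Option A: A[2] 1->28, delta=27, new_sum=50+(27)=77
Option B: A[4] 27->36, delta=9, new_sum=50+(9)=59
Option C: A[1] 45->7, delta=-38, new_sum=50+(-38)=12 <-- matches target
Option D: A[3] -14->37, delta=51, new_sum=50+(51)=101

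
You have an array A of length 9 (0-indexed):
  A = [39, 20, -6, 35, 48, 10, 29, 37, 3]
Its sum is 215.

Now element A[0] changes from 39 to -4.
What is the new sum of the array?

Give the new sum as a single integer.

Old value at index 0: 39
New value at index 0: -4
Delta = -4 - 39 = -43
New sum = old_sum + delta = 215 + (-43) = 172

Answer: 172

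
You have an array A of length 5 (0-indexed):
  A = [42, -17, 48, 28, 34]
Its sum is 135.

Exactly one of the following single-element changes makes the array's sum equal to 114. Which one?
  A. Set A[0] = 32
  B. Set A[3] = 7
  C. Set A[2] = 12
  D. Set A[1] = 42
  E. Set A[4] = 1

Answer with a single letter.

Option A: A[0] 42->32, delta=-10, new_sum=135+(-10)=125
Option B: A[3] 28->7, delta=-21, new_sum=135+(-21)=114 <-- matches target
Option C: A[2] 48->12, delta=-36, new_sum=135+(-36)=99
Option D: A[1] -17->42, delta=59, new_sum=135+(59)=194
Option E: A[4] 34->1, delta=-33, new_sum=135+(-33)=102

Answer: B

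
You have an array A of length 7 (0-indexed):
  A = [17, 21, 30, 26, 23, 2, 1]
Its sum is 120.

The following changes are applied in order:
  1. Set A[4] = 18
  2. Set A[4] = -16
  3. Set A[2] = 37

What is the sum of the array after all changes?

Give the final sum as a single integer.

Answer: 88

Derivation:
Initial sum: 120
Change 1: A[4] 23 -> 18, delta = -5, sum = 115
Change 2: A[4] 18 -> -16, delta = -34, sum = 81
Change 3: A[2] 30 -> 37, delta = 7, sum = 88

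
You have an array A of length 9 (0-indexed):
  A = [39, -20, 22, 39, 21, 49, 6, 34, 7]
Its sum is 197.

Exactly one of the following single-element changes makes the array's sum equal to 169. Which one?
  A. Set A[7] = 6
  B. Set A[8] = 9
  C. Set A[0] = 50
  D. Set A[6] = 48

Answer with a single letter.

Option A: A[7] 34->6, delta=-28, new_sum=197+(-28)=169 <-- matches target
Option B: A[8] 7->9, delta=2, new_sum=197+(2)=199
Option C: A[0] 39->50, delta=11, new_sum=197+(11)=208
Option D: A[6] 6->48, delta=42, new_sum=197+(42)=239

Answer: A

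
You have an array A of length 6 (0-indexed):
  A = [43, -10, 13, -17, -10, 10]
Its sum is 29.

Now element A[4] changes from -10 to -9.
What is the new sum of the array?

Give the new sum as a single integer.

Old value at index 4: -10
New value at index 4: -9
Delta = -9 - -10 = 1
New sum = old_sum + delta = 29 + (1) = 30

Answer: 30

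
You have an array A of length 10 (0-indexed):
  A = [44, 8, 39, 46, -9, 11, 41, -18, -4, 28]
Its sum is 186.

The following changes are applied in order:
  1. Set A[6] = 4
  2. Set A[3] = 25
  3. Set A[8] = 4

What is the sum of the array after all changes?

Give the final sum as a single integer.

Answer: 136

Derivation:
Initial sum: 186
Change 1: A[6] 41 -> 4, delta = -37, sum = 149
Change 2: A[3] 46 -> 25, delta = -21, sum = 128
Change 3: A[8] -4 -> 4, delta = 8, sum = 136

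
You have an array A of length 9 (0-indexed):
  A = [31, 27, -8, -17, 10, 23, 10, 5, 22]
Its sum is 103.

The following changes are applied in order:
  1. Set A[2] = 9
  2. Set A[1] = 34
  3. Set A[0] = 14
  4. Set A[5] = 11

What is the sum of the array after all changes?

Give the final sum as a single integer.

Initial sum: 103
Change 1: A[2] -8 -> 9, delta = 17, sum = 120
Change 2: A[1] 27 -> 34, delta = 7, sum = 127
Change 3: A[0] 31 -> 14, delta = -17, sum = 110
Change 4: A[5] 23 -> 11, delta = -12, sum = 98

Answer: 98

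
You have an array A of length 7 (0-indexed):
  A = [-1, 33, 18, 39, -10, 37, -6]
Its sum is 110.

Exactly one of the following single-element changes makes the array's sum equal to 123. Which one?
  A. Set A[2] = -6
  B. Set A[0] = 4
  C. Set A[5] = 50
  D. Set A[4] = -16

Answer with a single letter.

Option A: A[2] 18->-6, delta=-24, new_sum=110+(-24)=86
Option B: A[0] -1->4, delta=5, new_sum=110+(5)=115
Option C: A[5] 37->50, delta=13, new_sum=110+(13)=123 <-- matches target
Option D: A[4] -10->-16, delta=-6, new_sum=110+(-6)=104

Answer: C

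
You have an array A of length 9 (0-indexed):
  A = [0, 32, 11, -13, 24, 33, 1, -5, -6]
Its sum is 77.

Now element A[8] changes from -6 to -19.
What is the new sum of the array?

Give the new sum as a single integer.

Old value at index 8: -6
New value at index 8: -19
Delta = -19 - -6 = -13
New sum = old_sum + delta = 77 + (-13) = 64

Answer: 64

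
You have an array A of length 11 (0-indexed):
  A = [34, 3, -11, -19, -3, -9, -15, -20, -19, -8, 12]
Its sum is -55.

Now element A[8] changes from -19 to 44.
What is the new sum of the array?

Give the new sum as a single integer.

Old value at index 8: -19
New value at index 8: 44
Delta = 44 - -19 = 63
New sum = old_sum + delta = -55 + (63) = 8

Answer: 8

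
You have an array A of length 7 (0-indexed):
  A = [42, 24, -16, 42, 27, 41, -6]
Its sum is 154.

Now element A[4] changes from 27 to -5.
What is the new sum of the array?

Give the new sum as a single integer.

Answer: 122

Derivation:
Old value at index 4: 27
New value at index 4: -5
Delta = -5 - 27 = -32
New sum = old_sum + delta = 154 + (-32) = 122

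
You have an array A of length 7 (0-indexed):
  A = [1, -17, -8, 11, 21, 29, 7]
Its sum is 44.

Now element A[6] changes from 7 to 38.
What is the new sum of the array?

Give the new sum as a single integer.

Old value at index 6: 7
New value at index 6: 38
Delta = 38 - 7 = 31
New sum = old_sum + delta = 44 + (31) = 75

Answer: 75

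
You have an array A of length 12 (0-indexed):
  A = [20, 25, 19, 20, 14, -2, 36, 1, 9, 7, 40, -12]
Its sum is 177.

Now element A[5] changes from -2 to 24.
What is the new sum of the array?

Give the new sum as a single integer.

Answer: 203

Derivation:
Old value at index 5: -2
New value at index 5: 24
Delta = 24 - -2 = 26
New sum = old_sum + delta = 177 + (26) = 203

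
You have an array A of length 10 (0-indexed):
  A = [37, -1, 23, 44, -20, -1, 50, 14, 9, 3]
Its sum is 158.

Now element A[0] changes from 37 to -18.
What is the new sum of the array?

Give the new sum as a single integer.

Old value at index 0: 37
New value at index 0: -18
Delta = -18 - 37 = -55
New sum = old_sum + delta = 158 + (-55) = 103

Answer: 103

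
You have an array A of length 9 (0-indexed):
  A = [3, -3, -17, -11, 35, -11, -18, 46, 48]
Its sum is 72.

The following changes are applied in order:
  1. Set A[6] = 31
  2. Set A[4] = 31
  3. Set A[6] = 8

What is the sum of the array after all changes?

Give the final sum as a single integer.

Answer: 94

Derivation:
Initial sum: 72
Change 1: A[6] -18 -> 31, delta = 49, sum = 121
Change 2: A[4] 35 -> 31, delta = -4, sum = 117
Change 3: A[6] 31 -> 8, delta = -23, sum = 94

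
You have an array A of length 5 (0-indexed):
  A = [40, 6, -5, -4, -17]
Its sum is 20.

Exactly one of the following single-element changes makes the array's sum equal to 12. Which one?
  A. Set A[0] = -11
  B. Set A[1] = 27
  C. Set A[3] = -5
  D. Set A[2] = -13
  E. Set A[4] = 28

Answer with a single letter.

Option A: A[0] 40->-11, delta=-51, new_sum=20+(-51)=-31
Option B: A[1] 6->27, delta=21, new_sum=20+(21)=41
Option C: A[3] -4->-5, delta=-1, new_sum=20+(-1)=19
Option D: A[2] -5->-13, delta=-8, new_sum=20+(-8)=12 <-- matches target
Option E: A[4] -17->28, delta=45, new_sum=20+(45)=65

Answer: D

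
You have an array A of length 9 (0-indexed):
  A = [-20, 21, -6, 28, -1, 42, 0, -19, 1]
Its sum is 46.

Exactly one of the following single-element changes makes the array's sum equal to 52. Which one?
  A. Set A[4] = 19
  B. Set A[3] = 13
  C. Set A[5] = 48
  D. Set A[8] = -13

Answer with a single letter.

Answer: C

Derivation:
Option A: A[4] -1->19, delta=20, new_sum=46+(20)=66
Option B: A[3] 28->13, delta=-15, new_sum=46+(-15)=31
Option C: A[5] 42->48, delta=6, new_sum=46+(6)=52 <-- matches target
Option D: A[8] 1->-13, delta=-14, new_sum=46+(-14)=32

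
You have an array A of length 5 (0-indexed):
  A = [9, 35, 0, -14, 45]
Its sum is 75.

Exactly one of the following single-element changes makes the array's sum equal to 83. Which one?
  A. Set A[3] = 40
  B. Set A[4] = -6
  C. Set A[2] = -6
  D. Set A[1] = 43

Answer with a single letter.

Answer: D

Derivation:
Option A: A[3] -14->40, delta=54, new_sum=75+(54)=129
Option B: A[4] 45->-6, delta=-51, new_sum=75+(-51)=24
Option C: A[2] 0->-6, delta=-6, new_sum=75+(-6)=69
Option D: A[1] 35->43, delta=8, new_sum=75+(8)=83 <-- matches target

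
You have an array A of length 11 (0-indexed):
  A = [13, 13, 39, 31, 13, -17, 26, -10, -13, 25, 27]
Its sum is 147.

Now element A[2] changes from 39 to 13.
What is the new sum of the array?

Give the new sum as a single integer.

Answer: 121

Derivation:
Old value at index 2: 39
New value at index 2: 13
Delta = 13 - 39 = -26
New sum = old_sum + delta = 147 + (-26) = 121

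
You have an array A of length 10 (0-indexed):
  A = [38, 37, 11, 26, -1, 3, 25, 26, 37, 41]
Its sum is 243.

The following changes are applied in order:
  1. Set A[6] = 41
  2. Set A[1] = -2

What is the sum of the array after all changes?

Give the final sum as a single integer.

Answer: 220

Derivation:
Initial sum: 243
Change 1: A[6] 25 -> 41, delta = 16, sum = 259
Change 2: A[1] 37 -> -2, delta = -39, sum = 220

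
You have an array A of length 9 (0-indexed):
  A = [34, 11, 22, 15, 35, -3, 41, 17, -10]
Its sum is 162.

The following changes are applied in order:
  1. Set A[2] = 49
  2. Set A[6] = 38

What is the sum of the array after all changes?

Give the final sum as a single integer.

Initial sum: 162
Change 1: A[2] 22 -> 49, delta = 27, sum = 189
Change 2: A[6] 41 -> 38, delta = -3, sum = 186

Answer: 186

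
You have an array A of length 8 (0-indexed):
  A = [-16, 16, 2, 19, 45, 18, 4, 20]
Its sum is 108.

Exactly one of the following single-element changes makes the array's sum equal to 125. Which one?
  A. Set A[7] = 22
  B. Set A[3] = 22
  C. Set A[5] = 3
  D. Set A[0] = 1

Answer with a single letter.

Option A: A[7] 20->22, delta=2, new_sum=108+(2)=110
Option B: A[3] 19->22, delta=3, new_sum=108+(3)=111
Option C: A[5] 18->3, delta=-15, new_sum=108+(-15)=93
Option D: A[0] -16->1, delta=17, new_sum=108+(17)=125 <-- matches target

Answer: D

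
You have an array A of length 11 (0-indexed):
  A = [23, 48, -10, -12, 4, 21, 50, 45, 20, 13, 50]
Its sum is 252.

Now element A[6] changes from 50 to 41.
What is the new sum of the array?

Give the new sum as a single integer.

Answer: 243

Derivation:
Old value at index 6: 50
New value at index 6: 41
Delta = 41 - 50 = -9
New sum = old_sum + delta = 252 + (-9) = 243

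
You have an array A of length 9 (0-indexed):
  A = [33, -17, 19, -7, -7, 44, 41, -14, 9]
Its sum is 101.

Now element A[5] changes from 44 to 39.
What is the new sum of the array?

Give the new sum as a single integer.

Old value at index 5: 44
New value at index 5: 39
Delta = 39 - 44 = -5
New sum = old_sum + delta = 101 + (-5) = 96

Answer: 96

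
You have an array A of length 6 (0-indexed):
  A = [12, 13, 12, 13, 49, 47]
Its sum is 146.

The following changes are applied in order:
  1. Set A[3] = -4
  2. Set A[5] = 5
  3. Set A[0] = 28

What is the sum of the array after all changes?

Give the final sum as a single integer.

Initial sum: 146
Change 1: A[3] 13 -> -4, delta = -17, sum = 129
Change 2: A[5] 47 -> 5, delta = -42, sum = 87
Change 3: A[0] 12 -> 28, delta = 16, sum = 103

Answer: 103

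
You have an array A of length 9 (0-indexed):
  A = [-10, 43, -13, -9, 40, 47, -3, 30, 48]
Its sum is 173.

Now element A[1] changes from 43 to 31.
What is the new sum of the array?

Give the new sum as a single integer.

Old value at index 1: 43
New value at index 1: 31
Delta = 31 - 43 = -12
New sum = old_sum + delta = 173 + (-12) = 161

Answer: 161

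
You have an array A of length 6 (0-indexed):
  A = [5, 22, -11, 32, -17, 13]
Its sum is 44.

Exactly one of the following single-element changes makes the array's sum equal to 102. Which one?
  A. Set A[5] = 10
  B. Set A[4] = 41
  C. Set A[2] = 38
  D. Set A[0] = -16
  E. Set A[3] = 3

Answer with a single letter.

Option A: A[5] 13->10, delta=-3, new_sum=44+(-3)=41
Option B: A[4] -17->41, delta=58, new_sum=44+(58)=102 <-- matches target
Option C: A[2] -11->38, delta=49, new_sum=44+(49)=93
Option D: A[0] 5->-16, delta=-21, new_sum=44+(-21)=23
Option E: A[3] 32->3, delta=-29, new_sum=44+(-29)=15

Answer: B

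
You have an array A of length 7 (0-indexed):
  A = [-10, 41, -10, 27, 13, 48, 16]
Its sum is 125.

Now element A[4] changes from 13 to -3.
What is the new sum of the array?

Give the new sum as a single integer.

Old value at index 4: 13
New value at index 4: -3
Delta = -3 - 13 = -16
New sum = old_sum + delta = 125 + (-16) = 109

Answer: 109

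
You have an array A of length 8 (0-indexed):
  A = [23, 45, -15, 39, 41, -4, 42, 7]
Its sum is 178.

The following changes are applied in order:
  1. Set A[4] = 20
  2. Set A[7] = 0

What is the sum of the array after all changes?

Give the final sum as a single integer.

Answer: 150

Derivation:
Initial sum: 178
Change 1: A[4] 41 -> 20, delta = -21, sum = 157
Change 2: A[7] 7 -> 0, delta = -7, sum = 150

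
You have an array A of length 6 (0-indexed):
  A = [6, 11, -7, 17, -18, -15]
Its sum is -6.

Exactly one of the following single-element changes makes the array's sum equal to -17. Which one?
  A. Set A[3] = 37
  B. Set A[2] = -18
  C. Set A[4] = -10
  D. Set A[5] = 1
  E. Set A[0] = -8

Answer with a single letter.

Answer: B

Derivation:
Option A: A[3] 17->37, delta=20, new_sum=-6+(20)=14
Option B: A[2] -7->-18, delta=-11, new_sum=-6+(-11)=-17 <-- matches target
Option C: A[4] -18->-10, delta=8, new_sum=-6+(8)=2
Option D: A[5] -15->1, delta=16, new_sum=-6+(16)=10
Option E: A[0] 6->-8, delta=-14, new_sum=-6+(-14)=-20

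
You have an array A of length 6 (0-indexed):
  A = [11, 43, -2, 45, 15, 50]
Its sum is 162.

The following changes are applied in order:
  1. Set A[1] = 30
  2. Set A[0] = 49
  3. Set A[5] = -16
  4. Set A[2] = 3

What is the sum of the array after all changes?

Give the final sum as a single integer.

Initial sum: 162
Change 1: A[1] 43 -> 30, delta = -13, sum = 149
Change 2: A[0] 11 -> 49, delta = 38, sum = 187
Change 3: A[5] 50 -> -16, delta = -66, sum = 121
Change 4: A[2] -2 -> 3, delta = 5, sum = 126

Answer: 126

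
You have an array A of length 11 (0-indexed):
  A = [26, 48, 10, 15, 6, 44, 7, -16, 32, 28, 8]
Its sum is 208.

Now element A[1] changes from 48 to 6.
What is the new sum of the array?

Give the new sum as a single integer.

Old value at index 1: 48
New value at index 1: 6
Delta = 6 - 48 = -42
New sum = old_sum + delta = 208 + (-42) = 166

Answer: 166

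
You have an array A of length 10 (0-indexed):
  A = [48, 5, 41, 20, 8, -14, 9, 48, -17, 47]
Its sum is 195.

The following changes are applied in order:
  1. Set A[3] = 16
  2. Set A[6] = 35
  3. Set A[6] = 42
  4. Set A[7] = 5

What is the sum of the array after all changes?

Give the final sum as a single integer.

Answer: 181

Derivation:
Initial sum: 195
Change 1: A[3] 20 -> 16, delta = -4, sum = 191
Change 2: A[6] 9 -> 35, delta = 26, sum = 217
Change 3: A[6] 35 -> 42, delta = 7, sum = 224
Change 4: A[7] 48 -> 5, delta = -43, sum = 181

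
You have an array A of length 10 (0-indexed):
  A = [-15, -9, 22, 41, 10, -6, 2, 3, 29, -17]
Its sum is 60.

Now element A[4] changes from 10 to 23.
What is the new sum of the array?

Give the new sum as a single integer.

Old value at index 4: 10
New value at index 4: 23
Delta = 23 - 10 = 13
New sum = old_sum + delta = 60 + (13) = 73

Answer: 73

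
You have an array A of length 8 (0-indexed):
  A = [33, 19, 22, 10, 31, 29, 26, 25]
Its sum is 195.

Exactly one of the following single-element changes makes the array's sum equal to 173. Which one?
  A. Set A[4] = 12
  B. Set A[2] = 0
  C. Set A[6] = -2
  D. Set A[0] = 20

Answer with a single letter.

Option A: A[4] 31->12, delta=-19, new_sum=195+(-19)=176
Option B: A[2] 22->0, delta=-22, new_sum=195+(-22)=173 <-- matches target
Option C: A[6] 26->-2, delta=-28, new_sum=195+(-28)=167
Option D: A[0] 33->20, delta=-13, new_sum=195+(-13)=182

Answer: B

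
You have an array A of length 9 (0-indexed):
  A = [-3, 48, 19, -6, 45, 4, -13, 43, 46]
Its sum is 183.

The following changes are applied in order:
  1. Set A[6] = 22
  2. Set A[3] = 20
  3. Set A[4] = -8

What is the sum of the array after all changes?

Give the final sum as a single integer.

Initial sum: 183
Change 1: A[6] -13 -> 22, delta = 35, sum = 218
Change 2: A[3] -6 -> 20, delta = 26, sum = 244
Change 3: A[4] 45 -> -8, delta = -53, sum = 191

Answer: 191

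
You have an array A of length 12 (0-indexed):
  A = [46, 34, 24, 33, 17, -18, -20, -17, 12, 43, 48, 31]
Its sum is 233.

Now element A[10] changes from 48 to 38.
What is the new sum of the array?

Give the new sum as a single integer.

Answer: 223

Derivation:
Old value at index 10: 48
New value at index 10: 38
Delta = 38 - 48 = -10
New sum = old_sum + delta = 233 + (-10) = 223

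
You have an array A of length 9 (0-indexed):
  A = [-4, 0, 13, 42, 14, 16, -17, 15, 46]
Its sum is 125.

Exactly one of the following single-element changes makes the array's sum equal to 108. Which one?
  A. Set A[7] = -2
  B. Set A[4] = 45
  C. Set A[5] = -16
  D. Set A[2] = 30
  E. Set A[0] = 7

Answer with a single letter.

Option A: A[7] 15->-2, delta=-17, new_sum=125+(-17)=108 <-- matches target
Option B: A[4] 14->45, delta=31, new_sum=125+(31)=156
Option C: A[5] 16->-16, delta=-32, new_sum=125+(-32)=93
Option D: A[2] 13->30, delta=17, new_sum=125+(17)=142
Option E: A[0] -4->7, delta=11, new_sum=125+(11)=136

Answer: A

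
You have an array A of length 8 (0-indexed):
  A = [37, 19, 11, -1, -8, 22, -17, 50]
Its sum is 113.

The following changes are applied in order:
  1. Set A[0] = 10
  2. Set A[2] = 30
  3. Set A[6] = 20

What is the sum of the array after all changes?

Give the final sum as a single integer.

Answer: 142

Derivation:
Initial sum: 113
Change 1: A[0] 37 -> 10, delta = -27, sum = 86
Change 2: A[2] 11 -> 30, delta = 19, sum = 105
Change 3: A[6] -17 -> 20, delta = 37, sum = 142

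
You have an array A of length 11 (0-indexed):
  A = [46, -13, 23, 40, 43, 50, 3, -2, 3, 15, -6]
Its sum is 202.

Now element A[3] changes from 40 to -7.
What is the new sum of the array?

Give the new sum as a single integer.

Old value at index 3: 40
New value at index 3: -7
Delta = -7 - 40 = -47
New sum = old_sum + delta = 202 + (-47) = 155

Answer: 155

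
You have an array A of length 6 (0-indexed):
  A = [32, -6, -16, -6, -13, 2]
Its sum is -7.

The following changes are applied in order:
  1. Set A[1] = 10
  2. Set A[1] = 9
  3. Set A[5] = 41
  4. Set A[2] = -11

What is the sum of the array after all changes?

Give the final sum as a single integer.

Initial sum: -7
Change 1: A[1] -6 -> 10, delta = 16, sum = 9
Change 2: A[1] 10 -> 9, delta = -1, sum = 8
Change 3: A[5] 2 -> 41, delta = 39, sum = 47
Change 4: A[2] -16 -> -11, delta = 5, sum = 52

Answer: 52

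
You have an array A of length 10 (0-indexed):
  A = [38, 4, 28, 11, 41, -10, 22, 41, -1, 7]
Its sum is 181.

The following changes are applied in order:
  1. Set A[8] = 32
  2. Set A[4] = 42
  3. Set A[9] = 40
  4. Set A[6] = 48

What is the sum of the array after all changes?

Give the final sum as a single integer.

Initial sum: 181
Change 1: A[8] -1 -> 32, delta = 33, sum = 214
Change 2: A[4] 41 -> 42, delta = 1, sum = 215
Change 3: A[9] 7 -> 40, delta = 33, sum = 248
Change 4: A[6] 22 -> 48, delta = 26, sum = 274

Answer: 274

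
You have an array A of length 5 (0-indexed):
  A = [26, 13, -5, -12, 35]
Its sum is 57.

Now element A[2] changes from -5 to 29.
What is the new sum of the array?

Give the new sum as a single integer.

Answer: 91

Derivation:
Old value at index 2: -5
New value at index 2: 29
Delta = 29 - -5 = 34
New sum = old_sum + delta = 57 + (34) = 91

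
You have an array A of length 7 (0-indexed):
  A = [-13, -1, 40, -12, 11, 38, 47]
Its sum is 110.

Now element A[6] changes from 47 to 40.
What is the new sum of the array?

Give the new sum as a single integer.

Old value at index 6: 47
New value at index 6: 40
Delta = 40 - 47 = -7
New sum = old_sum + delta = 110 + (-7) = 103

Answer: 103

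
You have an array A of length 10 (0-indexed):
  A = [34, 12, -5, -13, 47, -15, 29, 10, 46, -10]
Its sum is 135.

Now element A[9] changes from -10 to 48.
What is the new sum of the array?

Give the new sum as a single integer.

Answer: 193

Derivation:
Old value at index 9: -10
New value at index 9: 48
Delta = 48 - -10 = 58
New sum = old_sum + delta = 135 + (58) = 193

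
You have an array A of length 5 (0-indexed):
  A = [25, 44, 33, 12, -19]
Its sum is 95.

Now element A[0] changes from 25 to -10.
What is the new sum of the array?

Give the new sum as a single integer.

Answer: 60

Derivation:
Old value at index 0: 25
New value at index 0: -10
Delta = -10 - 25 = -35
New sum = old_sum + delta = 95 + (-35) = 60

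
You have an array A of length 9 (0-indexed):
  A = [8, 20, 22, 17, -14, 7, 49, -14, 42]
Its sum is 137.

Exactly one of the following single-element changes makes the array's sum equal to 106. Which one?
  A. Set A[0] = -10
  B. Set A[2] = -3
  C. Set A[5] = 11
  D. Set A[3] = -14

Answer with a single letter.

Answer: D

Derivation:
Option A: A[0] 8->-10, delta=-18, new_sum=137+(-18)=119
Option B: A[2] 22->-3, delta=-25, new_sum=137+(-25)=112
Option C: A[5] 7->11, delta=4, new_sum=137+(4)=141
Option D: A[3] 17->-14, delta=-31, new_sum=137+(-31)=106 <-- matches target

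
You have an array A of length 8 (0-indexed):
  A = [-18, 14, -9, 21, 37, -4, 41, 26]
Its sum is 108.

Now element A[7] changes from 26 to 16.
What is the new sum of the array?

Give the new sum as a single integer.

Old value at index 7: 26
New value at index 7: 16
Delta = 16 - 26 = -10
New sum = old_sum + delta = 108 + (-10) = 98

Answer: 98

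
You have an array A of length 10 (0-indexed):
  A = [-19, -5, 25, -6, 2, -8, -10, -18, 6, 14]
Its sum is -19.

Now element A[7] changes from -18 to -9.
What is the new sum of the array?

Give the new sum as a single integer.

Answer: -10

Derivation:
Old value at index 7: -18
New value at index 7: -9
Delta = -9 - -18 = 9
New sum = old_sum + delta = -19 + (9) = -10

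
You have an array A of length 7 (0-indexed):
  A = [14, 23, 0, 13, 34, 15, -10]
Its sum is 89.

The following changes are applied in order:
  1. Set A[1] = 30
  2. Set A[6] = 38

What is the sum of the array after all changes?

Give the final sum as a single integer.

Answer: 144

Derivation:
Initial sum: 89
Change 1: A[1] 23 -> 30, delta = 7, sum = 96
Change 2: A[6] -10 -> 38, delta = 48, sum = 144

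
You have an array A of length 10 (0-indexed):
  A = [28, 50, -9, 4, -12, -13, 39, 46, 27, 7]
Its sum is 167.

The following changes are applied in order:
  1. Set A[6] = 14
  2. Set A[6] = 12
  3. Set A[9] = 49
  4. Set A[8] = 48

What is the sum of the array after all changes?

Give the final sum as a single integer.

Initial sum: 167
Change 1: A[6] 39 -> 14, delta = -25, sum = 142
Change 2: A[6] 14 -> 12, delta = -2, sum = 140
Change 3: A[9] 7 -> 49, delta = 42, sum = 182
Change 4: A[8] 27 -> 48, delta = 21, sum = 203

Answer: 203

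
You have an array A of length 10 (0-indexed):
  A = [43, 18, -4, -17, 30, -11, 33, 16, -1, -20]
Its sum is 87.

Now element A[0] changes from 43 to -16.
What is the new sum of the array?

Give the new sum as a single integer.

Old value at index 0: 43
New value at index 0: -16
Delta = -16 - 43 = -59
New sum = old_sum + delta = 87 + (-59) = 28

Answer: 28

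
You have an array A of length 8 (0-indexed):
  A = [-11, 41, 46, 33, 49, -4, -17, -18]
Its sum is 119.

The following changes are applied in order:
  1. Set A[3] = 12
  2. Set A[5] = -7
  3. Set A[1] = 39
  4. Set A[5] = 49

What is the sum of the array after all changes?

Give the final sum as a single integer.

Initial sum: 119
Change 1: A[3] 33 -> 12, delta = -21, sum = 98
Change 2: A[5] -4 -> -7, delta = -3, sum = 95
Change 3: A[1] 41 -> 39, delta = -2, sum = 93
Change 4: A[5] -7 -> 49, delta = 56, sum = 149

Answer: 149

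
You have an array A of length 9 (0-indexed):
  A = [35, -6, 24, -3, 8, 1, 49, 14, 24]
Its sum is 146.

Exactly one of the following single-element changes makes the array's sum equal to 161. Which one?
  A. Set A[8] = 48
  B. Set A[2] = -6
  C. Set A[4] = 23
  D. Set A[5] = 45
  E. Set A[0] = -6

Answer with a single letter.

Option A: A[8] 24->48, delta=24, new_sum=146+(24)=170
Option B: A[2] 24->-6, delta=-30, new_sum=146+(-30)=116
Option C: A[4] 8->23, delta=15, new_sum=146+(15)=161 <-- matches target
Option D: A[5] 1->45, delta=44, new_sum=146+(44)=190
Option E: A[0] 35->-6, delta=-41, new_sum=146+(-41)=105

Answer: C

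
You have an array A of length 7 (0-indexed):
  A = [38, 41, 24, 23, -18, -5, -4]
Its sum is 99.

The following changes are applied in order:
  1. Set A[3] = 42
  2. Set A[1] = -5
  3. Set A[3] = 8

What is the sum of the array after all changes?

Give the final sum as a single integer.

Initial sum: 99
Change 1: A[3] 23 -> 42, delta = 19, sum = 118
Change 2: A[1] 41 -> -5, delta = -46, sum = 72
Change 3: A[3] 42 -> 8, delta = -34, sum = 38

Answer: 38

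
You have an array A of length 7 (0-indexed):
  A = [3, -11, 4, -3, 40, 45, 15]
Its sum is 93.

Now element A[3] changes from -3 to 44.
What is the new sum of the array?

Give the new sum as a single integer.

Answer: 140

Derivation:
Old value at index 3: -3
New value at index 3: 44
Delta = 44 - -3 = 47
New sum = old_sum + delta = 93 + (47) = 140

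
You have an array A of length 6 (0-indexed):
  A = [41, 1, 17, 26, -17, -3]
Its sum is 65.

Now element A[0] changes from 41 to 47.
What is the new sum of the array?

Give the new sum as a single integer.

Answer: 71

Derivation:
Old value at index 0: 41
New value at index 0: 47
Delta = 47 - 41 = 6
New sum = old_sum + delta = 65 + (6) = 71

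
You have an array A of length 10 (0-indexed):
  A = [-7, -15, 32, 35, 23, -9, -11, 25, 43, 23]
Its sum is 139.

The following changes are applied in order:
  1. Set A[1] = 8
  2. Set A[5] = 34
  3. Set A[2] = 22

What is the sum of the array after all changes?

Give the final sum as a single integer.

Answer: 195

Derivation:
Initial sum: 139
Change 1: A[1] -15 -> 8, delta = 23, sum = 162
Change 2: A[5] -9 -> 34, delta = 43, sum = 205
Change 3: A[2] 32 -> 22, delta = -10, sum = 195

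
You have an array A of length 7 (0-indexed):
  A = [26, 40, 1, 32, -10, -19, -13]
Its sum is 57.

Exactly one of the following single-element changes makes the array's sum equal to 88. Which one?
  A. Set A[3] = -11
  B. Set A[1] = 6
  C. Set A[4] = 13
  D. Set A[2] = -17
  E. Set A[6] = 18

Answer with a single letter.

Option A: A[3] 32->-11, delta=-43, new_sum=57+(-43)=14
Option B: A[1] 40->6, delta=-34, new_sum=57+(-34)=23
Option C: A[4] -10->13, delta=23, new_sum=57+(23)=80
Option D: A[2] 1->-17, delta=-18, new_sum=57+(-18)=39
Option E: A[6] -13->18, delta=31, new_sum=57+(31)=88 <-- matches target

Answer: E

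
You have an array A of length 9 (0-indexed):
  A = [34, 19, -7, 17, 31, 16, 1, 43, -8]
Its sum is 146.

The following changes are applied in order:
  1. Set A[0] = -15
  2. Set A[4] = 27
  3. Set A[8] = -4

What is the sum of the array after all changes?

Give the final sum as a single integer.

Answer: 97

Derivation:
Initial sum: 146
Change 1: A[0] 34 -> -15, delta = -49, sum = 97
Change 2: A[4] 31 -> 27, delta = -4, sum = 93
Change 3: A[8] -8 -> -4, delta = 4, sum = 97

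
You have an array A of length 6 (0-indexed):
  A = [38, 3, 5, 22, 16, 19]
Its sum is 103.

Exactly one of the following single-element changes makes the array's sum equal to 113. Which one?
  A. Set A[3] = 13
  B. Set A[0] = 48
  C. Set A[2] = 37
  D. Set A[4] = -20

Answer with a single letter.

Option A: A[3] 22->13, delta=-9, new_sum=103+(-9)=94
Option B: A[0] 38->48, delta=10, new_sum=103+(10)=113 <-- matches target
Option C: A[2] 5->37, delta=32, new_sum=103+(32)=135
Option D: A[4] 16->-20, delta=-36, new_sum=103+(-36)=67

Answer: B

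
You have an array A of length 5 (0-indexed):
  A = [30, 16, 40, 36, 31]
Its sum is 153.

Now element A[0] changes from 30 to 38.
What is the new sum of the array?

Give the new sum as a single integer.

Answer: 161

Derivation:
Old value at index 0: 30
New value at index 0: 38
Delta = 38 - 30 = 8
New sum = old_sum + delta = 153 + (8) = 161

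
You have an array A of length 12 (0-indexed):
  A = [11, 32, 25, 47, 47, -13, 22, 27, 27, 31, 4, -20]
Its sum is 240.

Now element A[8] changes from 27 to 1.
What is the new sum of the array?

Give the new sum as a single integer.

Old value at index 8: 27
New value at index 8: 1
Delta = 1 - 27 = -26
New sum = old_sum + delta = 240 + (-26) = 214

Answer: 214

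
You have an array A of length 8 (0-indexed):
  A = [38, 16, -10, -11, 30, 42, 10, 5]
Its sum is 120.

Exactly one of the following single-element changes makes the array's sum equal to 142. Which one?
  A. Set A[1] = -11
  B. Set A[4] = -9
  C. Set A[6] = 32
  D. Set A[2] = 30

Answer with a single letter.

Answer: C

Derivation:
Option A: A[1] 16->-11, delta=-27, new_sum=120+(-27)=93
Option B: A[4] 30->-9, delta=-39, new_sum=120+(-39)=81
Option C: A[6] 10->32, delta=22, new_sum=120+(22)=142 <-- matches target
Option D: A[2] -10->30, delta=40, new_sum=120+(40)=160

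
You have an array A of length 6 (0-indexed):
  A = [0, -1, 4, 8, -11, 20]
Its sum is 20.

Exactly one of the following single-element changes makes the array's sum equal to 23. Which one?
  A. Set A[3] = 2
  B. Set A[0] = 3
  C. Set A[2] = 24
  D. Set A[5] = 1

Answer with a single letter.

Option A: A[3] 8->2, delta=-6, new_sum=20+(-6)=14
Option B: A[0] 0->3, delta=3, new_sum=20+(3)=23 <-- matches target
Option C: A[2] 4->24, delta=20, new_sum=20+(20)=40
Option D: A[5] 20->1, delta=-19, new_sum=20+(-19)=1

Answer: B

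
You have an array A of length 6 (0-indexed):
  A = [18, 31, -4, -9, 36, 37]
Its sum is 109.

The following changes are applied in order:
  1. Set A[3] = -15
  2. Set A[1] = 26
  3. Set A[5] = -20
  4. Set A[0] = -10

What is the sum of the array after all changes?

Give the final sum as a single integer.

Answer: 13

Derivation:
Initial sum: 109
Change 1: A[3] -9 -> -15, delta = -6, sum = 103
Change 2: A[1] 31 -> 26, delta = -5, sum = 98
Change 3: A[5] 37 -> -20, delta = -57, sum = 41
Change 4: A[0] 18 -> -10, delta = -28, sum = 13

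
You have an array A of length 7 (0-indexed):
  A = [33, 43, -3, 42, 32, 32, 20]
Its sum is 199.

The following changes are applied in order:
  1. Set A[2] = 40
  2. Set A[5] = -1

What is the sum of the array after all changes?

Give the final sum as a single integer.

Initial sum: 199
Change 1: A[2] -3 -> 40, delta = 43, sum = 242
Change 2: A[5] 32 -> -1, delta = -33, sum = 209

Answer: 209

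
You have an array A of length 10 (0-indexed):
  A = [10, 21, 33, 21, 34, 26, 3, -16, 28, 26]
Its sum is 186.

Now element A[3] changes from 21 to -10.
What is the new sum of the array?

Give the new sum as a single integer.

Old value at index 3: 21
New value at index 3: -10
Delta = -10 - 21 = -31
New sum = old_sum + delta = 186 + (-31) = 155

Answer: 155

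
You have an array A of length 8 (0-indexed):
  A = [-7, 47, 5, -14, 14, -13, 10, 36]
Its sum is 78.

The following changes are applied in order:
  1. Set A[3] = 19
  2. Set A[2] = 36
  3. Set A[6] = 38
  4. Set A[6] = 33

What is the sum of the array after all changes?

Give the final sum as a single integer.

Answer: 165

Derivation:
Initial sum: 78
Change 1: A[3] -14 -> 19, delta = 33, sum = 111
Change 2: A[2] 5 -> 36, delta = 31, sum = 142
Change 3: A[6] 10 -> 38, delta = 28, sum = 170
Change 4: A[6] 38 -> 33, delta = -5, sum = 165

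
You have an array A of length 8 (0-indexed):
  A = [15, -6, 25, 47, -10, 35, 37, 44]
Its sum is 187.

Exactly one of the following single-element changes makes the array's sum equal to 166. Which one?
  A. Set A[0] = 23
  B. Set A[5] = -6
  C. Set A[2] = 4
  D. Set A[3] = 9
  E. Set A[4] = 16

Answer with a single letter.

Option A: A[0] 15->23, delta=8, new_sum=187+(8)=195
Option B: A[5] 35->-6, delta=-41, new_sum=187+(-41)=146
Option C: A[2] 25->4, delta=-21, new_sum=187+(-21)=166 <-- matches target
Option D: A[3] 47->9, delta=-38, new_sum=187+(-38)=149
Option E: A[4] -10->16, delta=26, new_sum=187+(26)=213

Answer: C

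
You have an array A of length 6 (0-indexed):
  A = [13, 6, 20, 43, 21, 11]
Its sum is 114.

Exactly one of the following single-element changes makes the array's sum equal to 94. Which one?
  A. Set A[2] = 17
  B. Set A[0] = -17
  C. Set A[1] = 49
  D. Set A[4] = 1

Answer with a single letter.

Answer: D

Derivation:
Option A: A[2] 20->17, delta=-3, new_sum=114+(-3)=111
Option B: A[0] 13->-17, delta=-30, new_sum=114+(-30)=84
Option C: A[1] 6->49, delta=43, new_sum=114+(43)=157
Option D: A[4] 21->1, delta=-20, new_sum=114+(-20)=94 <-- matches target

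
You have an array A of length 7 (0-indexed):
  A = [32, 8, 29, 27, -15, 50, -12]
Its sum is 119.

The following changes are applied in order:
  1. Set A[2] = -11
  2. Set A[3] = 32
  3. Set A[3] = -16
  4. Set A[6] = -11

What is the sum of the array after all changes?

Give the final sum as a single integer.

Initial sum: 119
Change 1: A[2] 29 -> -11, delta = -40, sum = 79
Change 2: A[3] 27 -> 32, delta = 5, sum = 84
Change 3: A[3] 32 -> -16, delta = -48, sum = 36
Change 4: A[6] -12 -> -11, delta = 1, sum = 37

Answer: 37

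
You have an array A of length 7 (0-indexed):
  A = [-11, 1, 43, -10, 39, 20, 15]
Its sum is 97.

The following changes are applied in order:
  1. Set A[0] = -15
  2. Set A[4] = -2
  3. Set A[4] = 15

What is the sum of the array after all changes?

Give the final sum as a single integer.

Answer: 69

Derivation:
Initial sum: 97
Change 1: A[0] -11 -> -15, delta = -4, sum = 93
Change 2: A[4] 39 -> -2, delta = -41, sum = 52
Change 3: A[4] -2 -> 15, delta = 17, sum = 69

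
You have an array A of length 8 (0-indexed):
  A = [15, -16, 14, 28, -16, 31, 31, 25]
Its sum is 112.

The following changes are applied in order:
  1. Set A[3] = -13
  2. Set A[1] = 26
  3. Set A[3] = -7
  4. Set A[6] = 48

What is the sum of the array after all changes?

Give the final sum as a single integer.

Initial sum: 112
Change 1: A[3] 28 -> -13, delta = -41, sum = 71
Change 2: A[1] -16 -> 26, delta = 42, sum = 113
Change 3: A[3] -13 -> -7, delta = 6, sum = 119
Change 4: A[6] 31 -> 48, delta = 17, sum = 136

Answer: 136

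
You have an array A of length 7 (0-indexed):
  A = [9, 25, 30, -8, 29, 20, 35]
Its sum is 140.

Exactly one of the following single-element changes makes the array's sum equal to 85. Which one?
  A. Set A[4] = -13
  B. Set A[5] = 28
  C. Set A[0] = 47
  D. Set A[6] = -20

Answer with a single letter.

Answer: D

Derivation:
Option A: A[4] 29->-13, delta=-42, new_sum=140+(-42)=98
Option B: A[5] 20->28, delta=8, new_sum=140+(8)=148
Option C: A[0] 9->47, delta=38, new_sum=140+(38)=178
Option D: A[6] 35->-20, delta=-55, new_sum=140+(-55)=85 <-- matches target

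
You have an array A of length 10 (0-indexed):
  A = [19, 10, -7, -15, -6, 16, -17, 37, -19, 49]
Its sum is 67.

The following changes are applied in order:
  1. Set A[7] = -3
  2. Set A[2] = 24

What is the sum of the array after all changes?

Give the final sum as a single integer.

Initial sum: 67
Change 1: A[7] 37 -> -3, delta = -40, sum = 27
Change 2: A[2] -7 -> 24, delta = 31, sum = 58

Answer: 58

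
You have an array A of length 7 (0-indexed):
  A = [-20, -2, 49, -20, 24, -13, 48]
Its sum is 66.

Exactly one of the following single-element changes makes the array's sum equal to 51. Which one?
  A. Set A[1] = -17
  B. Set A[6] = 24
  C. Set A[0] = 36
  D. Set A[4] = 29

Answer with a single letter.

Answer: A

Derivation:
Option A: A[1] -2->-17, delta=-15, new_sum=66+(-15)=51 <-- matches target
Option B: A[6] 48->24, delta=-24, new_sum=66+(-24)=42
Option C: A[0] -20->36, delta=56, new_sum=66+(56)=122
Option D: A[4] 24->29, delta=5, new_sum=66+(5)=71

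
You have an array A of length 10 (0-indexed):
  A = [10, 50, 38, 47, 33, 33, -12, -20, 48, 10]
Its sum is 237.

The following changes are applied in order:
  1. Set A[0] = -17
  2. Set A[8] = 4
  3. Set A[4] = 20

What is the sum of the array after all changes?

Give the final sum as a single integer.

Initial sum: 237
Change 1: A[0] 10 -> -17, delta = -27, sum = 210
Change 2: A[8] 48 -> 4, delta = -44, sum = 166
Change 3: A[4] 33 -> 20, delta = -13, sum = 153

Answer: 153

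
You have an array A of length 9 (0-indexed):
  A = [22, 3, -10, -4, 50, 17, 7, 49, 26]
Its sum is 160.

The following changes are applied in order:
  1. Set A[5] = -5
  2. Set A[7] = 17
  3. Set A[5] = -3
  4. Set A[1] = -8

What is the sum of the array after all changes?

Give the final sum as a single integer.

Initial sum: 160
Change 1: A[5] 17 -> -5, delta = -22, sum = 138
Change 2: A[7] 49 -> 17, delta = -32, sum = 106
Change 3: A[5] -5 -> -3, delta = 2, sum = 108
Change 4: A[1] 3 -> -8, delta = -11, sum = 97

Answer: 97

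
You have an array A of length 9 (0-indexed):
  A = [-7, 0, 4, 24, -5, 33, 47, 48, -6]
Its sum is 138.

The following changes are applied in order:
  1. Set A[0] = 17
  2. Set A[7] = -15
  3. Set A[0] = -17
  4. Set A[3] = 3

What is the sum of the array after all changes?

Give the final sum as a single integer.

Initial sum: 138
Change 1: A[0] -7 -> 17, delta = 24, sum = 162
Change 2: A[7] 48 -> -15, delta = -63, sum = 99
Change 3: A[0] 17 -> -17, delta = -34, sum = 65
Change 4: A[3] 24 -> 3, delta = -21, sum = 44

Answer: 44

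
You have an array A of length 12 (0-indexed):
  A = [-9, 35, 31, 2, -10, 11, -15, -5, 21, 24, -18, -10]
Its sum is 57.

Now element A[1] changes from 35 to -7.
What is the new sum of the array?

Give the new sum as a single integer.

Answer: 15

Derivation:
Old value at index 1: 35
New value at index 1: -7
Delta = -7 - 35 = -42
New sum = old_sum + delta = 57 + (-42) = 15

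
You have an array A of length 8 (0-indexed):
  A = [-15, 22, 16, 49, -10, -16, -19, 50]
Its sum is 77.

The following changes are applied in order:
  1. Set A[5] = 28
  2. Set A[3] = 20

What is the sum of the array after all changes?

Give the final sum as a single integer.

Answer: 92

Derivation:
Initial sum: 77
Change 1: A[5] -16 -> 28, delta = 44, sum = 121
Change 2: A[3] 49 -> 20, delta = -29, sum = 92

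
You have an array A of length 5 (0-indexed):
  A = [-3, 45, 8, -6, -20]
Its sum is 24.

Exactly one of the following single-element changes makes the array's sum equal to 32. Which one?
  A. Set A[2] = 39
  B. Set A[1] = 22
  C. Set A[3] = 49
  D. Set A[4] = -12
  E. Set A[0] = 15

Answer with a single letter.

Answer: D

Derivation:
Option A: A[2] 8->39, delta=31, new_sum=24+(31)=55
Option B: A[1] 45->22, delta=-23, new_sum=24+(-23)=1
Option C: A[3] -6->49, delta=55, new_sum=24+(55)=79
Option D: A[4] -20->-12, delta=8, new_sum=24+(8)=32 <-- matches target
Option E: A[0] -3->15, delta=18, new_sum=24+(18)=42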